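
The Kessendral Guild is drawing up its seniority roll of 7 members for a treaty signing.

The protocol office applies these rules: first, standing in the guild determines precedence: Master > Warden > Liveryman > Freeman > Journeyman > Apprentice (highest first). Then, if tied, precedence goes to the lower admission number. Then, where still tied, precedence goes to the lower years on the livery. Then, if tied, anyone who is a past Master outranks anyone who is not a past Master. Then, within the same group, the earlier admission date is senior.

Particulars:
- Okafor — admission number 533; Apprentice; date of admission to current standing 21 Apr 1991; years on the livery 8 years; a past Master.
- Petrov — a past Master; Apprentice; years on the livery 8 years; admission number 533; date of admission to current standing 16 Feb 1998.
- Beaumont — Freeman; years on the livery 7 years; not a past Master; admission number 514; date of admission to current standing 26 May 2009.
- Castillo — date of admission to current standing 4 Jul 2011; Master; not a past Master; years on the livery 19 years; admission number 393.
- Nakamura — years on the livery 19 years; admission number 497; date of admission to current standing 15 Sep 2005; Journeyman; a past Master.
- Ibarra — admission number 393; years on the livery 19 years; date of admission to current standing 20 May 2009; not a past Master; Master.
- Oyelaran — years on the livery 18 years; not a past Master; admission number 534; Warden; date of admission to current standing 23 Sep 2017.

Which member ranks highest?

Ibarra

By standing in the guild: Ibarra and Castillo (Master); then Oyelaran (Warden); then Beaumont (Freeman); then Nakamura (Journeyman); then Okafor and Petrov (Apprentice).
Ibarra and Castillo both have admission number 393, so the next rule applies.
Ibarra and Castillo both have years on the livery 19 years, so the next rule applies.
Ibarra and Castillo are each not a past Master, so the next rule applies.
Among Ibarra and Castillo, by date of admission to current standing (earlier first): Ibarra (20 May 2009) before Castillo (4 Jul 2011).
Okafor and Petrov both have admission number 533, so the next rule applies.
Okafor and Petrov both have years on the livery 8 years, so the next rule applies.
Okafor and Petrov are each a past Master, so the next rule applies.
Among Okafor and Petrov, by date of admission to current standing (earlier first): Okafor (21 Apr 1991) before Petrov (16 Feb 1998).
Order: Ibarra, Castillo, Oyelaran, Beaumont, Nakamura, Okafor, Petrov.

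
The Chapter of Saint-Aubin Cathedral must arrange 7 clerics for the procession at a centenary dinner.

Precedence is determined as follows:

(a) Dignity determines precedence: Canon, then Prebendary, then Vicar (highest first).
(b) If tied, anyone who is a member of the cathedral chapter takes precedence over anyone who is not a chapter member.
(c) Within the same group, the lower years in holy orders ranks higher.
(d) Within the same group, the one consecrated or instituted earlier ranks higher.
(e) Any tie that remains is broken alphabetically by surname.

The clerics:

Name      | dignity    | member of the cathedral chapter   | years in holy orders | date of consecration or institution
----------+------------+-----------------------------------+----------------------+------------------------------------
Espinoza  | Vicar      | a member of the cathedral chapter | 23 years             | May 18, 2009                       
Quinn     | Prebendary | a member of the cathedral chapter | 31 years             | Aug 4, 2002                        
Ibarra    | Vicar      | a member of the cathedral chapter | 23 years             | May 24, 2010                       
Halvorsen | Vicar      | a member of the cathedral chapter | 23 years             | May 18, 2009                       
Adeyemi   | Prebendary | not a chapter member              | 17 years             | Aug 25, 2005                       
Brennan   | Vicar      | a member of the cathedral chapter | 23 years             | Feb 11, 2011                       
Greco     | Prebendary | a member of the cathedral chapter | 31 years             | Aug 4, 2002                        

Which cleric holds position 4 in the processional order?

Espinoza

By dignity: Greco, Quinn and Adeyemi (Prebendary); then Espinoza, Halvorsen, Ibarra and Brennan (Vicar).
Among Greco, Quinn and Adeyemi, a member of the cathedral chapter before not a chapter member: Greco and Quinn (a member of the cathedral chapter) before Adeyemi (not a chapter member).
Greco and Quinn both have years in holy orders 31 years, so the next rule applies.
Greco and Quinn both have date of consecration or institution Aug 4, 2002, so the next rule applies.
Among Greco and Quinn, alphabetically by surname: Greco before Quinn.
Espinoza, Halvorsen, Ibarra and Brennan are each a member of the cathedral chapter, so the next rule applies.
Espinoza, Halvorsen, Ibarra and Brennan all have years in holy orders 23 years, so the next rule applies.
Among Espinoza, Halvorsen, Ibarra and Brennan, by date of consecration or institution (earlier first): Espinoza and Halvorsen (May 18, 2009) before Ibarra (May 24, 2010) before Brennan (Feb 11, 2011).
Among Espinoza and Halvorsen, alphabetically by surname: Espinoza before Halvorsen.
Order: Greco, Quinn, Adeyemi, Espinoza, Halvorsen, Ibarra, Brennan.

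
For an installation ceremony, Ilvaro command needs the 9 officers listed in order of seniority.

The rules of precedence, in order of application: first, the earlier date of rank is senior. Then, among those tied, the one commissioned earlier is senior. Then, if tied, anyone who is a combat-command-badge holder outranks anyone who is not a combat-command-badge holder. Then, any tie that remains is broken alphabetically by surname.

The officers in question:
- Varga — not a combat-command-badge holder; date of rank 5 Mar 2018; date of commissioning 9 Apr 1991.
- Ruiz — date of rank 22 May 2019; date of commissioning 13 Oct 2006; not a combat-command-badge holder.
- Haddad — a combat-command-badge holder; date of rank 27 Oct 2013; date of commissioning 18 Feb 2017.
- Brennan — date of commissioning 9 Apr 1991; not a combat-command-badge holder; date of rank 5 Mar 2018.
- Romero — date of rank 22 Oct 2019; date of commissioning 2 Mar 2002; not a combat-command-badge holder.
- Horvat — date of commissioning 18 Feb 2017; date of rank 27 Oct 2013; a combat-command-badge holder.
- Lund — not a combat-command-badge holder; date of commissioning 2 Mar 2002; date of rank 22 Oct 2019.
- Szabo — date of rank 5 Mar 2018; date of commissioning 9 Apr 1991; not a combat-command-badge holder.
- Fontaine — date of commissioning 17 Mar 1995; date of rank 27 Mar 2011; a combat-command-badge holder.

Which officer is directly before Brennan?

By date of rank (earlier first): Fontaine (27 Mar 2011); then Haddad and Horvat (both 27 Oct 2013); then Brennan, Szabo and Varga (each 5 Mar 2018); then Ruiz (22 May 2019); then Lund and Romero (both 22 Oct 2019).
Haddad and Horvat both have date of commissioning 18 Feb 2017, so the next rule applies.
Haddad and Horvat are each a combat-command-badge holder, so the next rule applies.
Among Haddad and Horvat, alphabetically by surname: Haddad before Horvat.
Brennan, Szabo and Varga all have date of commissioning 9 Apr 1991, so the next rule applies.
Brennan, Szabo and Varga are each not a combat-command-badge holder, so the next rule applies.
Among Brennan, Szabo and Varga, alphabetically by surname: Brennan before Szabo before Varga.
Lund and Romero both have date of commissioning 2 Mar 2002, so the next rule applies.
Lund and Romero are each not a combat-command-badge holder, so the next rule applies.
Among Lund and Romero, alphabetically by surname: Lund before Romero.
Order: Fontaine, Haddad, Horvat, Brennan, Szabo, Varga, Ruiz, Lund, Romero.

Horvat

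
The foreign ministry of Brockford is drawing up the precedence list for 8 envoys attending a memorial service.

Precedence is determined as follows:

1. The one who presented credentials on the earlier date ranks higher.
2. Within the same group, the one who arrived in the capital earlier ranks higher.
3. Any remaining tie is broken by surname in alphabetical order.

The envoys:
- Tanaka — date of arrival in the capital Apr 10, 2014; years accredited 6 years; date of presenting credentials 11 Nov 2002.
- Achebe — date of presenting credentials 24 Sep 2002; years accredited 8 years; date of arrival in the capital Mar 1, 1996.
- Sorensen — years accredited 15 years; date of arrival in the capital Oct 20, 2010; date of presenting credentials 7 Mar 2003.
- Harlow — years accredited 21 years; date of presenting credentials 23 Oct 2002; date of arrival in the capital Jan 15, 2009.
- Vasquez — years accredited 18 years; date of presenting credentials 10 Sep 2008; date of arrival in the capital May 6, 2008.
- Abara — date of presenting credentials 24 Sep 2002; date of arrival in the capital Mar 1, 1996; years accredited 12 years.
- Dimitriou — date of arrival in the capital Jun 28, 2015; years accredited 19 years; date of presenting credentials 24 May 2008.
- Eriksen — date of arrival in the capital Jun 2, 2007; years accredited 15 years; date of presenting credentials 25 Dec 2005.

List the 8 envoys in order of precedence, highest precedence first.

Abara, Achebe, Harlow, Tanaka, Sorensen, Eriksen, Dimitriou, Vasquez

By date of presenting credentials (earlier first): Abara and Achebe (both 24 Sep 2002); then Harlow (23 Oct 2002); then Tanaka (11 Nov 2002); then Sorensen (7 Mar 2003); then Eriksen (25 Dec 2005); then Dimitriou (24 May 2008); then Vasquez (10 Sep 2008).
Abara and Achebe both have date of arrival in the capital Mar 1, 1996, so the next rule applies.
Among Abara and Achebe, alphabetically by surname: Abara before Achebe.
Full order: Abara, Achebe, Harlow, Tanaka, Sorensen, Eriksen, Dimitriou, Vasquez.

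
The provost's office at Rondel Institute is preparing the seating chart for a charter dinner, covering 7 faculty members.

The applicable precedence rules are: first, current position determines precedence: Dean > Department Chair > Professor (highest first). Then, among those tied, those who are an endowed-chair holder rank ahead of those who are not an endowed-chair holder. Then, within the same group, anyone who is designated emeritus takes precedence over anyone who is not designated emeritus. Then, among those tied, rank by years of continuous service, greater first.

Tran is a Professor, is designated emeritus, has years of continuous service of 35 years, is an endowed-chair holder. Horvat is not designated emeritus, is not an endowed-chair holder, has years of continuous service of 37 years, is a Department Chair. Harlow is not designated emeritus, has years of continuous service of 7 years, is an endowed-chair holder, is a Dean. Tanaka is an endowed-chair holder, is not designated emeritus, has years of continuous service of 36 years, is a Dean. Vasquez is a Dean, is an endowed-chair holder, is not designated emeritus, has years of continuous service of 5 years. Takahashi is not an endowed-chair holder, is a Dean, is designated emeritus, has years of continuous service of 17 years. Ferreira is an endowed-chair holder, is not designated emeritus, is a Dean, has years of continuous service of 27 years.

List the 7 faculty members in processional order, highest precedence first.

By current position: Tanaka, Ferreira, Harlow, Vasquez and Takahashi (Dean); then Horvat (Department Chair); then Tran (Professor).
Among Tanaka, Ferreira, Harlow, Vasquez and Takahashi, an endowed-chair holder before not an endowed-chair holder: Tanaka, Ferreira, Harlow and Vasquez (an endowed-chair holder) before Takahashi (not an endowed-chair holder).
Tanaka, Ferreira, Harlow and Vasquez are each not designated emeritus, so the next rule applies.
Among Tanaka, Ferreira, Harlow and Vasquez, by years of continuous service (higher first): Tanaka (36 years) before Ferreira (27 years) before Harlow (7 years) before Vasquez (5 years).
Full order: Tanaka, Ferreira, Harlow, Vasquez, Takahashi, Horvat, Tran.

Tanaka, Ferreira, Harlow, Vasquez, Takahashi, Horvat, Tran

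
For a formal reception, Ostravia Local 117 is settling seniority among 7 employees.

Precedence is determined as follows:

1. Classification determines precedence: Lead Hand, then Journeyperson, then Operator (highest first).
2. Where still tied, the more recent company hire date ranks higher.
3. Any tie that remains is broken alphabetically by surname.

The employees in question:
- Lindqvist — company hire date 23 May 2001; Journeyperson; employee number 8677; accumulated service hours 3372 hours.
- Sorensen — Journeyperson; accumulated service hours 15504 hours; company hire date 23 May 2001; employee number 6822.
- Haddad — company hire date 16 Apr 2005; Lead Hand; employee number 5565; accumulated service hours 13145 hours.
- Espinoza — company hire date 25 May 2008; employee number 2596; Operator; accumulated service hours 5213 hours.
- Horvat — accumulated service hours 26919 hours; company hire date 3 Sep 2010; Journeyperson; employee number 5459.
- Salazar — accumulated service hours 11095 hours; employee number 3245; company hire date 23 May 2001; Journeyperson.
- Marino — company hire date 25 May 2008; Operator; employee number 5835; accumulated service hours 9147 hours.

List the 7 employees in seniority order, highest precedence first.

By classification: Haddad (Lead Hand); then Horvat, Lindqvist, Salazar and Sorensen (Journeyperson); then Espinoza and Marino (Operator).
Among Horvat, Lindqvist, Salazar and Sorensen, by company hire date (later first): Horvat (3 Sep 2010) before Lindqvist, Salazar and Sorensen (23 May 2001).
Among Lindqvist, Salazar and Sorensen, alphabetically by surname: Lindqvist before Salazar before Sorensen.
Espinoza and Marino both have company hire date 25 May 2008, so the next rule applies.
Among Espinoza and Marino, alphabetically by surname: Espinoza before Marino.
Full order: Haddad, Horvat, Lindqvist, Salazar, Sorensen, Espinoza, Marino.

Haddad, Horvat, Lindqvist, Salazar, Sorensen, Espinoza, Marino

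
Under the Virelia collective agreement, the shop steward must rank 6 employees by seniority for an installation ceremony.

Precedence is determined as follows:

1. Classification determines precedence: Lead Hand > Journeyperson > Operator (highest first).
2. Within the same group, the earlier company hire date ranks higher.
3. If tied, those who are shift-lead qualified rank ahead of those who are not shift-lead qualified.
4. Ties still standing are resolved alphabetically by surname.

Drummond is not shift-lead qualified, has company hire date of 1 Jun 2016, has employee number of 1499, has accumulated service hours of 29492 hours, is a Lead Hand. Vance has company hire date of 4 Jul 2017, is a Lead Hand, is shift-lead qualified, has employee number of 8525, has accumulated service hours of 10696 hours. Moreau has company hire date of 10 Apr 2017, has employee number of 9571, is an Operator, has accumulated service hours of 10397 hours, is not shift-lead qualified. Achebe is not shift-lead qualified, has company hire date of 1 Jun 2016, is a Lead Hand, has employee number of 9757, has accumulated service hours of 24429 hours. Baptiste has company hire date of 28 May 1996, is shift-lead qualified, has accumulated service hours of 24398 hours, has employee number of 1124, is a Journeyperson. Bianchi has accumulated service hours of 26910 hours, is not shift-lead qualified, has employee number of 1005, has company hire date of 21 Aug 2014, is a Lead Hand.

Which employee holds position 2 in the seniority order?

By classification: Bianchi, Achebe, Drummond and Vance (Lead Hand); then Baptiste (Journeyperson); then Moreau (Operator).
Among Bianchi, Achebe, Drummond and Vance, by company hire date (earlier first): Bianchi (21 Aug 2014) before Achebe and Drummond (1 Jun 2016) before Vance (4 Jul 2017).
Achebe and Drummond are each not shift-lead qualified, so the next rule applies.
Among Achebe and Drummond, alphabetically by surname: Achebe before Drummond.
Order: Bianchi, Achebe, Drummond, Vance, Baptiste, Moreau.

Achebe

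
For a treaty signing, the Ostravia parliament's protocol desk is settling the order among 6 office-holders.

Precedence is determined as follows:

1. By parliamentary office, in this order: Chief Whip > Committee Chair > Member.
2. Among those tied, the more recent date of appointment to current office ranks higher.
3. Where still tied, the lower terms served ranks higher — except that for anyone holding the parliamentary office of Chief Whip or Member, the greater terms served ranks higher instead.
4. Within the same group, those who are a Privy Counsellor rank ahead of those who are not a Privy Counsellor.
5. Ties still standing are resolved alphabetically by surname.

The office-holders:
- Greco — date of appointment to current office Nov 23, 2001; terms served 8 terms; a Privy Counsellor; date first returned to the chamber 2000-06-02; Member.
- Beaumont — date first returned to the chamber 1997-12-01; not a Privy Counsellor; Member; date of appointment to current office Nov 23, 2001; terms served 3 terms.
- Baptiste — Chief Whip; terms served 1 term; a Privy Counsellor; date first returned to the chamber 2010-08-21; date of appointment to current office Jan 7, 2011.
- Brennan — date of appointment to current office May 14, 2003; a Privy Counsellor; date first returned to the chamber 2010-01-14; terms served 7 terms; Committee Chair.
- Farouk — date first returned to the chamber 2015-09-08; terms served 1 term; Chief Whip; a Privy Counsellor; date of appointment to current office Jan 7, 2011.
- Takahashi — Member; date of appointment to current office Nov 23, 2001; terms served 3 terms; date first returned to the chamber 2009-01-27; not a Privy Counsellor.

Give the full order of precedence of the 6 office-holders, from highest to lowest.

Baptiste, Farouk, Brennan, Greco, Beaumont, Takahashi

By parliamentary office: Baptiste and Farouk (Chief Whip); then Brennan (Committee Chair); then Greco, Beaumont and Takahashi (Member).
Baptiste and Farouk both have date of appointment to current office Jan 7, 2011, so the next rule applies.
Baptiste and Farouk both have terms served 1 term, so the next rule applies.
Baptiste and Farouk are each a Privy Counsellor, so the next rule applies.
Among Baptiste and Farouk, alphabetically by surname: Baptiste before Farouk.
Greco, Beaumont and Takahashi all have date of appointment to current office Nov 23, 2001, so the next rule applies.
Among Greco, Beaumont and Takahashi, by terms served (higher first) (reversed rule for this group): Greco (8 terms) before Beaumont and Takahashi (3 terms).
Beaumont and Takahashi are each not a Privy Counsellor, so the next rule applies.
Among Beaumont and Takahashi, alphabetically by surname: Beaumont before Takahashi.
Full order: Baptiste, Farouk, Brennan, Greco, Beaumont, Takahashi.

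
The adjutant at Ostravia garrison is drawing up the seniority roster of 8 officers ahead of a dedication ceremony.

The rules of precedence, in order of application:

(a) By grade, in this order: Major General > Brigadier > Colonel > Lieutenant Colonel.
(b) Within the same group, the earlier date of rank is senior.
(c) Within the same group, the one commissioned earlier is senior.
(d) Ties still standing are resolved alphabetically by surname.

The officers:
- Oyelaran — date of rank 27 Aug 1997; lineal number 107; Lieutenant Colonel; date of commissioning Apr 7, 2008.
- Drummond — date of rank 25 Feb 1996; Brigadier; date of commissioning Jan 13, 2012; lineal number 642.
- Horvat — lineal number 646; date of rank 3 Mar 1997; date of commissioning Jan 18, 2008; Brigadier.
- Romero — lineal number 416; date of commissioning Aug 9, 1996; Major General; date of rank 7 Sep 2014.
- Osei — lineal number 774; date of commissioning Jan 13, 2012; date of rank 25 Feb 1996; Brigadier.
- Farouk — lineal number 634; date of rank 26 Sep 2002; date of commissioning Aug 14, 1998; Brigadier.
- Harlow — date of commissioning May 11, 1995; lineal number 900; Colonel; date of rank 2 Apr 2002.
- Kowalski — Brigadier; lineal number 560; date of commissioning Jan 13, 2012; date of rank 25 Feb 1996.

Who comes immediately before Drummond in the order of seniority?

By grade: Romero (Major General); then Drummond, Kowalski, Osei, Horvat and Farouk (Brigadier); then Harlow (Colonel); then Oyelaran (Lieutenant Colonel).
Among Drummond, Kowalski, Osei, Horvat and Farouk, by date of rank (earlier first): Drummond, Kowalski and Osei (25 Feb 1996) before Horvat (3 Mar 1997) before Farouk (26 Sep 2002).
Drummond, Kowalski and Osei all have date of commissioning Jan 13, 2012, so the next rule applies.
Among Drummond, Kowalski and Osei, alphabetically by surname: Drummond before Kowalski before Osei.
Order: Romero, Drummond, Kowalski, Osei, Horvat, Farouk, Harlow, Oyelaran.

Romero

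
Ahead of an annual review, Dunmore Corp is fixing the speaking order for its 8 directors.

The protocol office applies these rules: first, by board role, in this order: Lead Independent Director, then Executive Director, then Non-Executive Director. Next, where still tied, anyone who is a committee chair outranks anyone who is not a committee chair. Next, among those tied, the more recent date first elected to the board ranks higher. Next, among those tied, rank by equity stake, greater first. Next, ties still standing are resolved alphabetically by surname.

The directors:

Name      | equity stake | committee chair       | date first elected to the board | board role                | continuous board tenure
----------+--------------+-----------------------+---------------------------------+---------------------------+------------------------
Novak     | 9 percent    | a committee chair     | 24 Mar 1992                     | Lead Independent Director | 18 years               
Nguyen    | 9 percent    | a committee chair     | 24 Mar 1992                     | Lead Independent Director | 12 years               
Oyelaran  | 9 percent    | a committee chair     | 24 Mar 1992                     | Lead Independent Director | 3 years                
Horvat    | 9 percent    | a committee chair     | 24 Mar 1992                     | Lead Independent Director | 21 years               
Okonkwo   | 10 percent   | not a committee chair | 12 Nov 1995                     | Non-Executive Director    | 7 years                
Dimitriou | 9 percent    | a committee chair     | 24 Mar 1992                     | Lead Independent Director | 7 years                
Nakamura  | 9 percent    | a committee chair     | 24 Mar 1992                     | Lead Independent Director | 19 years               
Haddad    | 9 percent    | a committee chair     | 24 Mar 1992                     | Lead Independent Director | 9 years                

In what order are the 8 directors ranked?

By board role: Dimitriou, Haddad, Horvat, Nakamura, Nguyen, Novak and Oyelaran (Lead Independent Director); then Okonkwo (Non-Executive Director).
Dimitriou, Haddad, Horvat, Nakamura, Nguyen, Novak and Oyelaran are each a committee chair, so the next rule applies.
Dimitriou, Haddad, Horvat, Nakamura, Nguyen, Novak and Oyelaran all have date first elected to the board 24 Mar 1992, so the next rule applies.
Dimitriou, Haddad, Horvat, Nakamura, Nguyen, Novak and Oyelaran all have equity stake 9 percent, so the next rule applies.
Among Dimitriou, Haddad, Horvat, Nakamura, Nguyen, Novak and Oyelaran, alphabetically by surname: Dimitriou before Haddad before Horvat before Nakamura before Nguyen before Novak before Oyelaran.
Full order: Dimitriou, Haddad, Horvat, Nakamura, Nguyen, Novak, Oyelaran, Okonkwo.

Dimitriou, Haddad, Horvat, Nakamura, Nguyen, Novak, Oyelaran, Okonkwo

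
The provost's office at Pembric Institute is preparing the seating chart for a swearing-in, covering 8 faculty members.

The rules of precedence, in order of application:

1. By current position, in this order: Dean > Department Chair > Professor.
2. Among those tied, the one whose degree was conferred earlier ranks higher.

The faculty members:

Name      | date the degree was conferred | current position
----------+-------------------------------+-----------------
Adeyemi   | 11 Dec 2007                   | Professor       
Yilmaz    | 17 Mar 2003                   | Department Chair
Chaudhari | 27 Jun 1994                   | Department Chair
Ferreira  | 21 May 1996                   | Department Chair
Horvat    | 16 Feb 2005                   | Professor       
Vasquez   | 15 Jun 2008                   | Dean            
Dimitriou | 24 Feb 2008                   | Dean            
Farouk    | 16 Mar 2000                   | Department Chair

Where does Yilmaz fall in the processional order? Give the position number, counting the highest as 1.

By current position: Dimitriou and Vasquez (Dean); then Chaudhari, Ferreira, Farouk and Yilmaz (Department Chair); then Horvat and Adeyemi (Professor).
Among Dimitriou and Vasquez, by date the degree was conferred (earlier first): Dimitriou (24 Feb 2008) before Vasquez (15 Jun 2008).
Among Chaudhari, Ferreira, Farouk and Yilmaz, by date the degree was conferred (earlier first): Chaudhari (27 Jun 1994) before Ferreira (21 May 1996) before Farouk (16 Mar 2000) before Yilmaz (17 Mar 2003).
Among Horvat and Adeyemi, by date the degree was conferred (earlier first): Horvat (16 Feb 2005) before Adeyemi (11 Dec 2007).
Order: Dimitriou, Vasquez, Chaudhari, Ferreira, Farouk, Yilmaz, Horvat, Adeyemi. So position 6.

6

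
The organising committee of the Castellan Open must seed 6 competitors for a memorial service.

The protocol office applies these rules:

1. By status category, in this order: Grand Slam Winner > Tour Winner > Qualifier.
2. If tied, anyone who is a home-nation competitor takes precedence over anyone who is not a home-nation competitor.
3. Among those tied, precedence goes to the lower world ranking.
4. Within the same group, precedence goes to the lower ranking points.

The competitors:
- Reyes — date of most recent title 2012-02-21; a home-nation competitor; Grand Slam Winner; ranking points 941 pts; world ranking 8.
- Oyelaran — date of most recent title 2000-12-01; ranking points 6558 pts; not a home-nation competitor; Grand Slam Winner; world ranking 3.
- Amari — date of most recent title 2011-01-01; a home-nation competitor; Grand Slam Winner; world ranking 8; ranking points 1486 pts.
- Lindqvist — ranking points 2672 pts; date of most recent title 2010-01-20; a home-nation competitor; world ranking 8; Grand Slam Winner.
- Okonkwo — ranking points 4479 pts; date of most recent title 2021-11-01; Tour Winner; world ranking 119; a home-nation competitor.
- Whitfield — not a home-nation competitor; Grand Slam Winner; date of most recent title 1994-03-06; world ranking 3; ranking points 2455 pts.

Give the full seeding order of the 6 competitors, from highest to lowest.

By status category: Reyes, Amari, Lindqvist, Whitfield and Oyelaran (Grand Slam Winner); then Okonkwo (Tour Winner).
Among Reyes, Amari, Lindqvist, Whitfield and Oyelaran, a home-nation competitor before not a home-nation competitor: Reyes, Amari and Lindqvist (a home-nation competitor) before Whitfield and Oyelaran (not a home-nation competitor).
Reyes, Amari and Lindqvist all have world ranking 8, so the next rule applies.
Among Reyes, Amari and Lindqvist, by ranking points (lower first): Reyes (941 pts) before Amari (1486 pts) before Lindqvist (2672 pts).
Whitfield and Oyelaran both have world ranking 3, so the next rule applies.
Among Whitfield and Oyelaran, by ranking points (lower first): Whitfield (2455 pts) before Oyelaran (6558 pts).
Full order: Reyes, Amari, Lindqvist, Whitfield, Oyelaran, Okonkwo.

Reyes, Amari, Lindqvist, Whitfield, Oyelaran, Okonkwo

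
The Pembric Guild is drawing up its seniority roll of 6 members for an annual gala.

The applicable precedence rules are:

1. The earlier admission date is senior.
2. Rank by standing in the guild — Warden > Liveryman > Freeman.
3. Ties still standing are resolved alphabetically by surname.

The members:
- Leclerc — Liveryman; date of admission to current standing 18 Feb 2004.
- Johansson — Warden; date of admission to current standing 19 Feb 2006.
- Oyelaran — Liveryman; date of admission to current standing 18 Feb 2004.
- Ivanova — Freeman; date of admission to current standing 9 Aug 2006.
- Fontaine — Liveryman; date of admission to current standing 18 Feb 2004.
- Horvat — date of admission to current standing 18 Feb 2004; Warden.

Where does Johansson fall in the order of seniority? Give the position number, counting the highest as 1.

5

By date of admission to current standing (earlier first): Horvat, Fontaine, Leclerc and Oyelaran (each 18 Feb 2004); then Johansson (19 Feb 2006); then Ivanova (9 Aug 2006).
Among Horvat, Fontaine, Leclerc and Oyelaran, by standing in the guild: Horvat (Warden) before Fontaine, Leclerc and Oyelaran (Liveryman).
Among Fontaine, Leclerc and Oyelaran, alphabetically by surname: Fontaine before Leclerc before Oyelaran.
Order: Horvat, Fontaine, Leclerc, Oyelaran, Johansson, Ivanova. So position 5.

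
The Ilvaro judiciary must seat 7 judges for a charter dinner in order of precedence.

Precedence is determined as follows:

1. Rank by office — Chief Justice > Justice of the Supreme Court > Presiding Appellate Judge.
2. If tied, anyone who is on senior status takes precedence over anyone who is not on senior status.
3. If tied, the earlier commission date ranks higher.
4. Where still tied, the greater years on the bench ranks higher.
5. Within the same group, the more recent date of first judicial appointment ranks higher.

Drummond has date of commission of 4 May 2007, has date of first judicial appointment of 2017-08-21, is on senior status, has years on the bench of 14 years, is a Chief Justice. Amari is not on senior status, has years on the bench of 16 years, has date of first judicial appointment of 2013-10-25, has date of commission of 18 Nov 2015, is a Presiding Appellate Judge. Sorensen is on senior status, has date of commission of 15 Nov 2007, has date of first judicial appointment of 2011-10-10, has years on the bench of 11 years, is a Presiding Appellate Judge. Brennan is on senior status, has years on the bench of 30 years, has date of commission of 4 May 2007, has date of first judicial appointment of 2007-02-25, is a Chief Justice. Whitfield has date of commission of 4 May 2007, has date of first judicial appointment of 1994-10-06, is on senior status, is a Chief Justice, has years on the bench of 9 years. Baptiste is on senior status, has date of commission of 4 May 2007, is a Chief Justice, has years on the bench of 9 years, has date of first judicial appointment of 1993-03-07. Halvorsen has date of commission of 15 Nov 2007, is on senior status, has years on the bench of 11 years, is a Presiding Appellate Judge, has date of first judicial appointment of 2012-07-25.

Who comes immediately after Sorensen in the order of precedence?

By office: Brennan, Drummond, Whitfield and Baptiste (Chief Justice); then Halvorsen, Sorensen and Amari (Presiding Appellate Judge).
Brennan, Drummond, Whitfield and Baptiste are each on senior status, so the next rule applies.
Brennan, Drummond, Whitfield and Baptiste all have date of commission 4 May 2007, so the next rule applies.
Among Brennan, Drummond, Whitfield and Baptiste, by years on the bench (higher first): Brennan (30 years) before Drummond (14 years) before Whitfield and Baptiste (9 years).
Among Whitfield and Baptiste, by date of first judicial appointment (later first): Whitfield (1994-10-06) before Baptiste (1993-03-07).
Among Halvorsen, Sorensen and Amari, on senior status before not on senior status: Halvorsen and Sorensen (on senior status) before Amari (not on senior status).
Halvorsen and Sorensen both have date of commission 15 Nov 2007, so the next rule applies.
Halvorsen and Sorensen both have years on the bench 11 years, so the next rule applies.
Among Halvorsen and Sorensen, by date of first judicial appointment (later first): Halvorsen (2012-07-25) before Sorensen (2011-10-10).
Order: Brennan, Drummond, Whitfield, Baptiste, Halvorsen, Sorensen, Amari.

Amari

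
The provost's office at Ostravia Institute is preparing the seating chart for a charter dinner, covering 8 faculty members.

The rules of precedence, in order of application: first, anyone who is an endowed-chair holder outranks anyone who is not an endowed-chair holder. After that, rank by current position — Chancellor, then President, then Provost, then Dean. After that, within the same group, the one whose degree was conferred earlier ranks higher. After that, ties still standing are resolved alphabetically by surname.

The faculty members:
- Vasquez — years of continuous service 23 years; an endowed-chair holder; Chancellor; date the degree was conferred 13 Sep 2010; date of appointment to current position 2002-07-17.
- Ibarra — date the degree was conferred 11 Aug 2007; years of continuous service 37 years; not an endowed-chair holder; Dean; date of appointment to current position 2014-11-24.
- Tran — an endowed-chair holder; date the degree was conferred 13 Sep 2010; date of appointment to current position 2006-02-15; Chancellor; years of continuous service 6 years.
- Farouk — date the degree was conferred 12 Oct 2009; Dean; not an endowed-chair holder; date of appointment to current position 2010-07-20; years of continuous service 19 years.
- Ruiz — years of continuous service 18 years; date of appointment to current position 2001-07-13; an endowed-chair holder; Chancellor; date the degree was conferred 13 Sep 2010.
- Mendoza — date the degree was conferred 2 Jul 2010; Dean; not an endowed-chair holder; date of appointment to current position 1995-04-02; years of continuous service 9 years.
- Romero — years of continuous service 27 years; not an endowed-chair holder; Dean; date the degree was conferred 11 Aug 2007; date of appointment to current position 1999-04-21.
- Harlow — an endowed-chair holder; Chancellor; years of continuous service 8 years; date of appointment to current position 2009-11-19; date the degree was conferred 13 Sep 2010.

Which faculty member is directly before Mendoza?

Farouk

By the first rule: Harlow, Ruiz, Tran and Vasquez (each an endowed-chair holder); then Ibarra, Romero, Farouk and Mendoza (each not an endowed-chair holder).
Harlow, Ruiz, Tran and Vasquez are each Chancellor, so the next rule applies.
Harlow, Ruiz, Tran and Vasquez all have date the degree was conferred 13 Sep 2010, so the next rule applies.
Among Harlow, Ruiz, Tran and Vasquez, alphabetically by surname: Harlow before Ruiz before Tran before Vasquez.
Ibarra, Romero, Farouk and Mendoza are each Dean, so the next rule applies.
Among Ibarra, Romero, Farouk and Mendoza, by date the degree was conferred (earlier first): Ibarra and Romero (11 Aug 2007) before Farouk (12 Oct 2009) before Mendoza (2 Jul 2010).
Among Ibarra and Romero, alphabetically by surname: Ibarra before Romero.
Order: Harlow, Ruiz, Tran, Vasquez, Ibarra, Romero, Farouk, Mendoza.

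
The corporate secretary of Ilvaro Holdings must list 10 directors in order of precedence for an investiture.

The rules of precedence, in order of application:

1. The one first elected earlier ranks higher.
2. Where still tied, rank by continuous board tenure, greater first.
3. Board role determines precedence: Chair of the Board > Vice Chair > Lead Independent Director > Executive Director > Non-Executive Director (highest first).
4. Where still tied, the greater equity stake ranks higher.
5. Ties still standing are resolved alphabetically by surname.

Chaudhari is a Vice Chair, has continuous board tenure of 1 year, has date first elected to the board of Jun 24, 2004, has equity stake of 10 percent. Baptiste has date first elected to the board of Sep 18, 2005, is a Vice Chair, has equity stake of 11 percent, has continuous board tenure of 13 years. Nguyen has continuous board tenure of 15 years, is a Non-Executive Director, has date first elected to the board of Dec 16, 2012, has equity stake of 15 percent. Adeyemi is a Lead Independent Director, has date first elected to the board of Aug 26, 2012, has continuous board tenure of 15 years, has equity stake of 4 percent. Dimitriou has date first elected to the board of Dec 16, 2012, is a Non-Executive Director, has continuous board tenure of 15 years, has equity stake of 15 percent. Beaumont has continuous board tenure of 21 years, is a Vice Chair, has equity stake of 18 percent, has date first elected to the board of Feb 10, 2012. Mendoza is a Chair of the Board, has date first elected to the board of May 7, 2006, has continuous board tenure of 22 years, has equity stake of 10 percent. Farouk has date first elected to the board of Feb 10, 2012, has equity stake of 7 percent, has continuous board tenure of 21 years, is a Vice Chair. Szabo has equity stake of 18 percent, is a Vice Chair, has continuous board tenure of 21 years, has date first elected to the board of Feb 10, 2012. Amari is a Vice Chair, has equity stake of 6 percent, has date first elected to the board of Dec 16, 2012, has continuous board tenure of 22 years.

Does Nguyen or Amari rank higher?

By date first elected to the board (earlier first): Chaudhari (Jun 24, 2004); then Baptiste (Sep 18, 2005); then Mendoza (May 7, 2006); then Beaumont, Szabo and Farouk (each Feb 10, 2012); then Adeyemi (Aug 26, 2012); then Amari, Dimitriou and Nguyen (each Dec 16, 2012).
Beaumont, Szabo and Farouk all have continuous board tenure 21 years, so the next rule applies.
Beaumont, Szabo and Farouk are each Vice Chair, so the next rule applies.
Among Beaumont, Szabo and Farouk, by equity stake (higher first): Beaumont and Szabo (18 percent) before Farouk (7 percent).
Among Beaumont and Szabo, alphabetically by surname: Beaumont before Szabo.
Among Amari, Dimitriou and Nguyen, by continuous board tenure (higher first): Amari (22 years) before Dimitriou and Nguyen (15 years).
Dimitriou and Nguyen are each Non-Executive Director, so the next rule applies.
Dimitriou and Nguyen both have equity stake 15 percent, so the next rule applies.
Among Dimitriou and Nguyen, alphabetically by surname: Dimitriou before Nguyen.
So Amari takes precedence.

Amari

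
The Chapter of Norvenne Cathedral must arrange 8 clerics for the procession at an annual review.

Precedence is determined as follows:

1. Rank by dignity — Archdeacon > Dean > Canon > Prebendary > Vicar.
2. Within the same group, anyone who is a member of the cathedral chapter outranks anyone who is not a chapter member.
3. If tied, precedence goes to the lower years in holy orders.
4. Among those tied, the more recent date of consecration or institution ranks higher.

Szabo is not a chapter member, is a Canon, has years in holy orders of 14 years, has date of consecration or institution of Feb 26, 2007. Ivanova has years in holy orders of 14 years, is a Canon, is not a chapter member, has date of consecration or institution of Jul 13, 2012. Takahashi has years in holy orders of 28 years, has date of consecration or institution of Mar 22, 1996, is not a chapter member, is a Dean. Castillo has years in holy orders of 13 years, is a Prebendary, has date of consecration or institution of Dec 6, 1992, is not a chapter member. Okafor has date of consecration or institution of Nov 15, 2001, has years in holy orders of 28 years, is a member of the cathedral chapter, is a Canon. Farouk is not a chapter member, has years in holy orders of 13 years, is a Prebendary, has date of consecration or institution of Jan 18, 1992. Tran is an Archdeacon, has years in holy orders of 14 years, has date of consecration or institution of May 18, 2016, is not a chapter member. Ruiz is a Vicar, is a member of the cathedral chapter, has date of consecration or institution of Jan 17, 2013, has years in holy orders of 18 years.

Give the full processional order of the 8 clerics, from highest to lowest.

Tran, Takahashi, Okafor, Ivanova, Szabo, Castillo, Farouk, Ruiz

By dignity: Tran (Archdeacon); then Takahashi (Dean); then Okafor, Ivanova and Szabo (Canon); then Castillo and Farouk (Prebendary); then Ruiz (Vicar).
Among Okafor, Ivanova and Szabo, a member of the cathedral chapter before not a chapter member: Okafor (a member of the cathedral chapter) before Ivanova and Szabo (not a chapter member).
Ivanova and Szabo both have years in holy orders 14 years, so the next rule applies.
Among Ivanova and Szabo, by date of consecration or institution (later first): Ivanova (Jul 13, 2012) before Szabo (Feb 26, 2007).
Castillo and Farouk are each not a chapter member, so the next rule applies.
Castillo and Farouk both have years in holy orders 13 years, so the next rule applies.
Among Castillo and Farouk, by date of consecration or institution (later first): Castillo (Dec 6, 1992) before Farouk (Jan 18, 1992).
Full order: Tran, Takahashi, Okafor, Ivanova, Szabo, Castillo, Farouk, Ruiz.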